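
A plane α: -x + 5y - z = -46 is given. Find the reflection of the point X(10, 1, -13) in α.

λ = (n·X − d)/|n|² = (8 − (-46))/27 = 2.
Reflection = X − 2λn = (10, 1, -13) − 4·(-1, 5, -1) = (14, -19, -9).

(14, -19, -9)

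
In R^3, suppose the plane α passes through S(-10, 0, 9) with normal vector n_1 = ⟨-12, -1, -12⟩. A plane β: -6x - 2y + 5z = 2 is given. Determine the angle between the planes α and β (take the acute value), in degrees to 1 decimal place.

84.1

α: n_1·r = n_1·S gives -12x - y - 12z = 12.
cos θ = |n₁·n₂| / (|n₁||n₂|) = |14| / (√289 · √65).
θ = arccos(0.10215) ≈ 84.1°.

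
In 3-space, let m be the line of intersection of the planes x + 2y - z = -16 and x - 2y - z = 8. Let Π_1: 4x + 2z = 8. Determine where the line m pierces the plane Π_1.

Direction of m: (1, 2, -1) × (1, -2, -1) = (-4, 0, -4).
A point on m: solving the two plane equations with x = 20 gives (20, -6, 24).
Substitute r = (20, -6, 24) + t(-4, 0, -4) into the plane: 128 + (-24)t = 8, so t = 5.
Intersection: (20, -6, 24) + 5·(-4, 0, -4) = (0, -6, 4).

(0, -6, 4)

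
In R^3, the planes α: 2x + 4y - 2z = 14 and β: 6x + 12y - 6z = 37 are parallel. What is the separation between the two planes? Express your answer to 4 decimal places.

Rescale β by 1/3: 2x + 4y - 2z = 37/3. Then distance = |14 − (37/3)| / √24 ≈ 0.3402.

0.3402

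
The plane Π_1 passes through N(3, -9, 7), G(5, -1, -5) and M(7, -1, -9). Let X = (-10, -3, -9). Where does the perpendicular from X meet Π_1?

(2, 3, -3)

NG = (2, 8, -12), NM = (4, 8, -16); a normal to Π_1 is NG × NM = (-32, -16, -16).
Using N: Π_1 has equation -32x - 16y - 16z = -64.
Foot = X − λn with λ = (n·X − d)/|n|² = (512 − (-64))/1536 = 3/8.
Foot = (-10, -3, -9) − (3/8)·(-32, -16, -16) = (2, 3, -3).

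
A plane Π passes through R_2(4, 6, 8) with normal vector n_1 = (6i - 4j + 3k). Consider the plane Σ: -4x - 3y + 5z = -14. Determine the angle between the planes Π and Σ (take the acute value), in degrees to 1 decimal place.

86.9

Π: n_1·r = n_1·R_2 gives 6x - 4y + 3z = 24.
cos θ = |n₁·n₂| / (|n₁||n₂|) = |3| / (√61 · √50).
θ = arccos(0.05432) ≈ 86.9°.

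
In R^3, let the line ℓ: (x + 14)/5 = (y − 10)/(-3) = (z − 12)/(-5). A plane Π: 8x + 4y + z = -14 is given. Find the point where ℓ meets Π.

(-4, 4, 2)

ℓ has direction (5, -3, -5) through (-14, 10, 12).
Substitute r = (-14, 10, 12) + t(5, -3, -5) into the plane: -60 + 23t = -14, so t = 2.
Intersection: (-14, 10, 12) + 2·(5, -3, -5) = (-4, 4, 2).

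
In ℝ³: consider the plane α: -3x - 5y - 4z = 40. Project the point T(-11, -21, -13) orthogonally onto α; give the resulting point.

Foot = T − λn with λ = (n·T − d)/|n|² = (190 − 40)/50 = 3.
Foot = (-11, -21, -13) − 3·(-3, -5, -4) = (-2, -6, -1).

(-2, -6, -1)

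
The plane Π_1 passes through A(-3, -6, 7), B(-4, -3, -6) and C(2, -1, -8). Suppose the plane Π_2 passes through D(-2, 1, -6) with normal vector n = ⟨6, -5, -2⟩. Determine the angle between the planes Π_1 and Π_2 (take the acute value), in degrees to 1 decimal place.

35.1

AB = (-1, 3, -13), AC = (5, 5, -15); a normal to Π_1 is AB × AC = (20, -80, -20).
Using A: Π_1 has equation 20x - 80y - 20z = 280.
Π_2: n·r = n·D gives 6x - 5y - 2z = -5.
cos θ = |n₁·n₂| / (|n₁||n₂|) = |560| / (√7200 · √65).
θ = arccos(0.81859) ≈ 35.1°.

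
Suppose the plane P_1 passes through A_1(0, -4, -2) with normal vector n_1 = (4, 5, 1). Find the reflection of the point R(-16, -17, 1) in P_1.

(8, 13, 7)

P_1: n_1·r = n_1·A_1 gives 4x + 5y + z = -22.
λ = (n·R − d)/|n|² = (-148 − (-22))/42 = -3.
Reflection = R − 2λn = (-16, -17, 1) − (-6)·(4, 5, 1) = (8, 13, 7).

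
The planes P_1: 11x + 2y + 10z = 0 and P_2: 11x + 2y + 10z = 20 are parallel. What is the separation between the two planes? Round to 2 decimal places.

Same normal n = (11, 2, 10) with |n| = √225; distance = |0 − 20| / |n| = 20/√225 ≈ 1.33.

1.33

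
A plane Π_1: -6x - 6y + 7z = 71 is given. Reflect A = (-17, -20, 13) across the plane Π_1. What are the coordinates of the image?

λ = (n·A − d)/|n|² = (313 − 71)/121 = 2.
Reflection = A − 2λn = (-17, -20, 13) − 4·(-6, -6, 7) = (7, 4, -15).

(7, 4, -15)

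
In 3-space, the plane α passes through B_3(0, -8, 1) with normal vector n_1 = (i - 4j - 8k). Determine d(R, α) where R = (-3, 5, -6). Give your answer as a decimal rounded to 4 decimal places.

α: n_1·r = n_1·B_3 gives x - 4y - 8z = 24.
n·R − d = (1)·(-3) + (-4)·(5) + (-8)·(-6) − 24 = 1; |n| = √81.
Distance = |1| / √81 = 1/√81 ≈ 0.1111.

0.1111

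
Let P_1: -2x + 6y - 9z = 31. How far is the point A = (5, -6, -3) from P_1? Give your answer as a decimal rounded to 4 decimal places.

n·A − d = (-2)·(5) + (6)·(-6) + (-9)·(-3) − 31 = -50; |n| = √121.
Distance = |-50| / √121 = 50/√121 ≈ 4.5455.

4.5455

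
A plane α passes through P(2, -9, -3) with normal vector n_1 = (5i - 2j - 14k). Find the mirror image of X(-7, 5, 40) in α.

(23, -7, -44)

α: n_1·r = n_1·P gives 5x - 2y - 14z = 70.
λ = (n·X − d)/|n|² = (-605 − 70)/225 = -3.
Reflection = X − 2λn = (-7, 5, 40) − (-6)·(5, -2, -14) = (23, -7, -44).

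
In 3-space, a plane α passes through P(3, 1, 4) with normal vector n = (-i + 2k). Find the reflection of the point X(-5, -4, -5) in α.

α: n·r = n·P gives -x + 2z = 5.
λ = (n·X − d)/|n|² = (-5 − 5)/5 = -2.
Reflection = X − 2λn = (-5, -4, -5) − (-4)·(-1, 0, 2) = (-9, -4, 3).

(-9, -4, 3)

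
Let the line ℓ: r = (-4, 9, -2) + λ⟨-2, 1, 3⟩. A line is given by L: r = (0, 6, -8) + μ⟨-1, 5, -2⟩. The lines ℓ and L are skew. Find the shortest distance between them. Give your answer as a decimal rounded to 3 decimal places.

0.342

Common perpendicular direction n = (-2, 1, 3) × (-1, 5, -2) = (-17, -7, -9).
With w = (0, 6, -8) − (-4, 9, -2) = (4, -3, -6), w · n = 7.
Distance = |w · n| / |n| = |7| / √419 ≈ 0.342.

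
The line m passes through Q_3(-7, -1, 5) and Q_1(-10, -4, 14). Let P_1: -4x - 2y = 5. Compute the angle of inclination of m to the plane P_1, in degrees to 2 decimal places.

A direction vector for m is Q_1 − Q_3 = (-3, -3, 9).
sin θ = |n·v| / (|n||v|) = |18| / (√20 · √99) = 0.40452.
θ ≈ 23.86°.

23.86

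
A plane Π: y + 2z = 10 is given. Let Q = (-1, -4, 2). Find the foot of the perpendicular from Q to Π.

(-1, -2, 6)

Foot = Q − λn with λ = (n·Q − d)/|n|² = (0 − 10)/5 = -2.
Foot = (-1, -4, 2) − (-2)·(0, 1, 2) = (-1, -2, 6).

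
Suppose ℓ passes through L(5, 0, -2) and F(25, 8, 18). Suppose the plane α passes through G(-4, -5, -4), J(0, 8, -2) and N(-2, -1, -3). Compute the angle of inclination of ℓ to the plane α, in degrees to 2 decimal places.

17.72

A direction vector for ℓ is F − L = (20, 8, 20).
GJ = (4, 13, 2), GN = (2, 4, 1); a normal to α is GJ × GN = (5, 0, -10).
Using G: α has equation 5x - 10z = 20.
sin θ = |n·v| / (|n||v|) = |-100| / (√125 · √864) = 0.30429.
θ ≈ 17.72°.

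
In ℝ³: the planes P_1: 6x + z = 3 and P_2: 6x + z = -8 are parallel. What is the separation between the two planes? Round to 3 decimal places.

1.808

Same normal n = (6, 0, 1) with |n| = √37; distance = |3 − (-8)| / |n| = 11/√37 ≈ 1.808.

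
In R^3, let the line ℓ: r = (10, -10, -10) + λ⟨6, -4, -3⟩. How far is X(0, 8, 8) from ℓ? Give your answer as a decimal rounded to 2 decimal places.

Taking (10, -10, -10) on ℓ with direction v = (6, -4, -3): w = X − (10, -10, -10) = (-10, 18, 18), and w × v = (18, 78, -68).
Distance = |w × v| / |v| = √11032 / √61 ≈ 13.45.

13.45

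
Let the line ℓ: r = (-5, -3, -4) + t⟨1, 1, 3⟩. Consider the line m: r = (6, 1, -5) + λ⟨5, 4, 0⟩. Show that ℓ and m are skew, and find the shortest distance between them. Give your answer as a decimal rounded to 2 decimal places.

3.69

Common perpendicular direction n = (1, 1, 3) × (5, 4, 0) = (-12, 15, -1).
With w = (6, 1, -5) − (-5, -3, -4) = (11, 4, -1), w · n = -71.
Since n ≠ 0 the lines are not parallel, and w · n = -71 ≠ 0 so they do not intersect; hence they are skew.
Distance = |w · n| / |n| = |-71| / √370 ≈ 3.69.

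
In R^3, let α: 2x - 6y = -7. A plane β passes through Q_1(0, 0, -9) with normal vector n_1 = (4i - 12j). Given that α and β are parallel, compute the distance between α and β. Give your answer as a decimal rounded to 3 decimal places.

β: n_1·r = n_1·Q_1 gives 4x - 12y = 0.
Rescale β by 1/2: 2x - 6y = 0. Then distance = |-7 − 0| / √40 ≈ 1.107.

1.107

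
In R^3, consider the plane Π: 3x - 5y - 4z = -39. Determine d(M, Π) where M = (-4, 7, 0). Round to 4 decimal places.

1.1314

n·M − d = (3)·(-4) + (-5)·(7) + (-4)·(0) − (-39) = -8; |n| = √50.
Distance = |-8| / √50 = 8/√50 ≈ 1.1314.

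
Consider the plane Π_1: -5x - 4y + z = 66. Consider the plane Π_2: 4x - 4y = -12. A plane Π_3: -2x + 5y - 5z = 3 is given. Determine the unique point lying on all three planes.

(-9, -6, -3)

Solving the 3×3 linear system -5x - 4y + z = 66, 4x - 4y = -12, -2x + 5y - 5z = 3 (e.g. by elimination or Cramer's rule, determinant = -168) gives (-9, -6, -3).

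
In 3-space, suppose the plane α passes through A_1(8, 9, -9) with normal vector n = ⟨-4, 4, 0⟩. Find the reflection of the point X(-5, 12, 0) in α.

α: n·r = n·A_1 gives -4x + 4y = 4.
λ = (n·X − d)/|n|² = (68 − 4)/32 = 2.
Reflection = X − 2λn = (-5, 12, 0) − 4·(-4, 4, 0) = (11, -4, 0).

(11, -4, 0)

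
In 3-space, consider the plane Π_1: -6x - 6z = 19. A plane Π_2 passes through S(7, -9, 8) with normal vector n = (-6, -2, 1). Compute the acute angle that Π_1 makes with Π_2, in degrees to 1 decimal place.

Π_2: n·r = n·S gives -6x - 2y + z = -16.
cos θ = |n₁·n₂| / (|n₁||n₂|) = |30| / (√72 · √41).
θ = arccos(0.55216) ≈ 56.5°.

56.5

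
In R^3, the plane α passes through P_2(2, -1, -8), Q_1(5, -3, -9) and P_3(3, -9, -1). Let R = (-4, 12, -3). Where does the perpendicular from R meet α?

P_2Q_1 = (3, -2, -1), P_2P_3 = (1, -8, 7); a normal to α is P_2Q_1 × P_2P_3 = (-22, -22, -22).
Using P_2: α has equation -22x - 22y - 22z = 154.
Foot = R − λn with λ = (n·R − d)/|n|² = (-110 − 154)/1452 = -2/11.
Foot = (-4, 12, -3) − (-2/11)·(-22, -22, -22) = (-8, 8, -7).

(-8, 8, -7)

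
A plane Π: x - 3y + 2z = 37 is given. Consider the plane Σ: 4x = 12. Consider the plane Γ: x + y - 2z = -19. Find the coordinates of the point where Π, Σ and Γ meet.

Solving the 3×3 linear system x - 3y + 2z = 37, 4x = 12, x + y - 2z = -19 (e.g. by elimination or Cramer's rule, determinant = -16) gives (3, -6, 8).

(3, -6, 8)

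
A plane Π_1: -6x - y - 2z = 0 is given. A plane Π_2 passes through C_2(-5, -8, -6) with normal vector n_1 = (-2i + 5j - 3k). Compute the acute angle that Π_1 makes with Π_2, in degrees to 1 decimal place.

Π_2: n_1·r = n_1·C_2 gives -2x + 5y - 3z = -12.
cos θ = |n₁·n₂| / (|n₁||n₂|) = |13| / (√41 · √38).
θ = arccos(0.32935) ≈ 70.8°.

70.8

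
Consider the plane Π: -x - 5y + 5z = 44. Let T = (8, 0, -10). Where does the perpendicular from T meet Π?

(6, -10, 0)

Foot = T − λn with λ = (n·T − d)/|n|² = (-58 − 44)/51 = -2.
Foot = (8, 0, -10) − (-2)·(-1, -5, 5) = (6, -10, 0).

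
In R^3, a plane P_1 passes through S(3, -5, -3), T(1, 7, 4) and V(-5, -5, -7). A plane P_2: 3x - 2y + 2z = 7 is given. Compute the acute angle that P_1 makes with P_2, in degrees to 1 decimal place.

ST = (-2, 12, 7), SV = (-8, 0, -4); a normal to P_1 is ST × SV = (-48, -64, 96).
Using S: P_1 has equation -48x - 64y + 96z = -112.
cos θ = |n₁·n₂| / (|n₁||n₂|) = |176| / (√15616 · √17).
θ = arccos(0.34159) ≈ 70.0°.

70.0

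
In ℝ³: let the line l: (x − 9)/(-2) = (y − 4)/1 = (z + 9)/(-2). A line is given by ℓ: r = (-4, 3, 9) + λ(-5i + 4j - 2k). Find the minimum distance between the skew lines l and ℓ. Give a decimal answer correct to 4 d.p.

l has direction (-2, 1, -2) through (9, 4, -9).
Common perpendicular direction n = (-2, 1, -2) × (-5, 4, -2) = (6, 6, -3).
With w = (-4, 3, 9) − (9, 4, -9) = (-13, -1, 18), w · n = -138.
Distance = |w · n| / |n| = |-138| / √81 ≈ 15.3333.

15.3333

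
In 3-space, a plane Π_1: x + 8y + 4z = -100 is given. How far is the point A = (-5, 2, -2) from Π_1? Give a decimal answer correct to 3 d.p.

n·A − d = (1)·(-5) + (8)·(2) + (4)·(-2) − (-100) = 103; |n| = √81.
Distance = |103| / √81 = 103/√81 ≈ 11.444.

11.444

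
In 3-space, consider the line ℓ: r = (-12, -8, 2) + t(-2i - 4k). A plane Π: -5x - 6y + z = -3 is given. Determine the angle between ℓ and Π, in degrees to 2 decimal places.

9.81

sin θ = |n·v| / (|n||v|) = |6| / (√62 · √20) = 0.17039.
θ ≈ 9.81°.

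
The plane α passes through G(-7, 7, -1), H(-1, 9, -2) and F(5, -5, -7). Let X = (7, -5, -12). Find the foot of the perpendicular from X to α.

GH = (6, 2, -1), GF = (12, -12, -6); a normal to α is GH × GF = (-24, 24, -96).
Using G: α has equation -24x + 24y - 96z = 432.
Foot = X − λn with λ = (n·X − d)/|n|² = (864 − 432)/10368 = 1/24.
Foot = (7, -5, -12) − (1/24)·(-24, 24, -96) = (8, -6, -8).

(8, -6, -8)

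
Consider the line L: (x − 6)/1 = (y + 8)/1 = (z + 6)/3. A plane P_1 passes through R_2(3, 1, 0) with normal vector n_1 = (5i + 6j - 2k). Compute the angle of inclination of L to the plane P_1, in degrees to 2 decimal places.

L has direction (1, 1, 3) through (6, -8, -6).
P_1: n_1·r = n_1·R_2 gives 5x + 6y - 2z = 21.
sin θ = |n·v| / (|n||v|) = |5| / (√65 · √11) = 0.18699.
θ ≈ 10.78°.

10.78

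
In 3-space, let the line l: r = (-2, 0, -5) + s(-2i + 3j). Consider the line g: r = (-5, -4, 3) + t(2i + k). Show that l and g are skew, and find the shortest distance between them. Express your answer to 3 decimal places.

Common perpendicular direction n = (-2, 3, 0) × (2, 0, 1) = (3, 2, -6).
With w = (-5, -4, 3) − (-2, 0, -5) = (-3, -4, 8), w · n = -65.
Since n ≠ 0 the lines are not parallel, and w · n = -65 ≠ 0 so they do not intersect; hence they are skew.
Distance = |w · n| / |n| = |-65| / √49 ≈ 9.286.

9.286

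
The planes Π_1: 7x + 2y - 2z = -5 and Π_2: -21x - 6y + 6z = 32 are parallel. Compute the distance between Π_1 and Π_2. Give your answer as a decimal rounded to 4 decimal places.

Rescale Π_2 by 1/(-3): 7x + 2y - 2z = -32/3. Then distance = |-5 − (-32/3)| / √57 ≈ 0.7506.

0.7506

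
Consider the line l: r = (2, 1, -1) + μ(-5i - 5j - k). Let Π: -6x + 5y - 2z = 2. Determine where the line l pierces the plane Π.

(-3, -4, -2)

Substitute r = (2, 1, -1) + t(-5, -5, -1) into the plane: -5 + 7t = 2, so t = 1.
Intersection: (2, 1, -1) + 1·(-5, -5, -1) = (-3, -4, -2).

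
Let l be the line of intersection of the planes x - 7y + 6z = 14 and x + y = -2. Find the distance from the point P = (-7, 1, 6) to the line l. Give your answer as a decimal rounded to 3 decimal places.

2.870

Direction of l: (1, -7, 6) × (1, 1, 0) = (-6, 6, 8).
A point on l: solving the two plane equations with x = -3 gives (-3, 1, 4).
Taking (-3, 1, 4) on l with direction v = (-6, 6, 8): w = P − (-3, 1, 4) = (-4, 0, 2), and w × v = (-12, 20, -24).
Distance = |w × v| / |v| = √1120 / √136 ≈ 2.870.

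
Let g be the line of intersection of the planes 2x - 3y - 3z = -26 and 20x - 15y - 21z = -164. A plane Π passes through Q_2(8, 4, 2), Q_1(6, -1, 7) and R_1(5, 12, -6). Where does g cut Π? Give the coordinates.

Direction of g: (2, -3, -3) × (20, -15, -21) = (18, -18, 30).
A point on g: solving the two plane equations with x = 5 gives (5, -2, 14).
Q_2Q_1 = (-2, -5, 5), Q_2R_1 = (-3, 8, -8); a normal to Π is Q_2Q_1 × Q_2R_1 = (0, -31, -31).
Using Q_2: Π has equation -31y - 31z = -186.
Substitute r = (5, -2, 14) + t(18, -18, 30) into the plane: -372 + (-372)t = -186, so t = -1/2.
Intersection: (5, -2, 14) + (-1/2)·(18, -18, 30) = (-4, 7, -1).

(-4, 7, -1)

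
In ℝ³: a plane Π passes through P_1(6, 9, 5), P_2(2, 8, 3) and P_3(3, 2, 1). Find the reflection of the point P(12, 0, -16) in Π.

(0, -12, 14)

P_1P_2 = (-4, -1, -2), P_1P_3 = (-3, -7, -4); a normal to Π is P_1P_2 × P_1P_3 = (-10, -10, 25).
Using P_1: Π has equation -10x - 10y + 25z = -25.
λ = (n·P − d)/|n|² = (-520 − (-25))/825 = -3/5.
Reflection = P − 2λn = (12, 0, -16) − (-6/5)·(-10, -10, 25) = (0, -12, 14).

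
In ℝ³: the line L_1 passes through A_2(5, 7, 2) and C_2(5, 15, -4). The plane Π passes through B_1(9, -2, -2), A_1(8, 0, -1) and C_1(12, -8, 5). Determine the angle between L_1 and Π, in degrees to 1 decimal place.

21.0

A direction vector for L_1 is C_2 − A_2 = (0, 8, -6).
B_1A_1 = (-1, 2, 1), B_1C_1 = (3, -6, 7); a normal to Π is B_1A_1 × B_1C_1 = (20, 10, 0).
Using B_1: Π has equation 20x + 10y = 160.
sin θ = |n·v| / (|n||v|) = |80| / (√500 · √100) = 0.35777.
θ ≈ 21.0°.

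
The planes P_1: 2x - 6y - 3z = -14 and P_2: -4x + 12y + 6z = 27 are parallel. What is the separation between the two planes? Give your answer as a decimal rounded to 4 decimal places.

Rescale P_2 by 1/(-2): 2x - 6y - 3z = -27/2. Then distance = |-14 − (-27/2)| / √49 ≈ 0.0714.

0.0714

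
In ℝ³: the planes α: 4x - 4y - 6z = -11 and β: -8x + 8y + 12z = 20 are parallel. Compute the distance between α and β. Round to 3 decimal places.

Rescale β by 1/(-2): 4x - 4y - 6z = -10. Then distance = |-11 − (-10)| / √68 ≈ 0.121.

0.121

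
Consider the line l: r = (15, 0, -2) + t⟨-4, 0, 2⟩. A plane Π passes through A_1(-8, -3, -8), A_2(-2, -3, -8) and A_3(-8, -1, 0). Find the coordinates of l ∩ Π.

A_1A_2 = (6, 0, 0), A_1A_3 = (0, 2, 8); a normal to Π is A_1A_2 × A_1A_3 = (0, -48, 12).
Using A_1: Π has equation -48y + 12z = 48.
Substitute r = (15, 0, -2) + t(-4, 0, 2) into the plane: -24 + 24t = 48, so t = 3.
Intersection: (15, 0, -2) + 3·(-4, 0, 2) = (3, 0, 4).

(3, 0, 4)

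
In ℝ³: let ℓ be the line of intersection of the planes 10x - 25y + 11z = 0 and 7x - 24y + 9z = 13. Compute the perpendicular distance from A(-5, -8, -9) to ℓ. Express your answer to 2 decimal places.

Direction of ℓ: (10, -25, 11) × (7, -24, 9) = (39, -13, -65).
A point on ℓ: solving the two plane equations with x = -11 gives (-11, 0, 10).
Taking (-11, 0, 10) on ℓ with direction v = (39, -13, -65): w = A − (-11, 0, 10) = (6, -8, -19), and w × v = (273, -351, 234).
Distance = |w × v| / |v| = √252486 / √5915 ≈ 6.53.

6.53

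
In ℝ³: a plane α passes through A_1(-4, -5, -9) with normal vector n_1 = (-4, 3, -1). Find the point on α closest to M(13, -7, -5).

α: n_1·r = n_1·A_1 gives -4x + 3y - z = 10.
Foot = M − λn with λ = (n·M − d)/|n|² = (-68 − 10)/26 = -3.
Foot = (13, -7, -5) − (-3)·(-4, 3, -1) = (1, 2, -8).

(1, 2, -8)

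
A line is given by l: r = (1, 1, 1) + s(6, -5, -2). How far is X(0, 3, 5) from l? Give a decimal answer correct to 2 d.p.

Taking (1, 1, 1) on l with direction v = (6, -5, -2): w = X − (1, 1, 1) = (-1, 2, 4), and w × v = (16, 22, -7).
Distance = |w × v| / |v| = √789 / √65 ≈ 3.48.

3.48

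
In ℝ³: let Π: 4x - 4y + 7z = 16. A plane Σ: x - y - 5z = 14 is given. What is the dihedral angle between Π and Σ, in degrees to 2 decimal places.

cos θ = |n₁·n₂| / (|n₁||n₂|) = |-27| / (√81 · √27).
θ = arccos(0.57735) ≈ 54.74°.

54.74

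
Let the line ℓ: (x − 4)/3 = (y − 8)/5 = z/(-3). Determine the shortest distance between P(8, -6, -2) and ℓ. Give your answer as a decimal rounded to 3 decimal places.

ℓ has direction (3, 5, -3) through (4, 8, 0).
Taking (4, 8, 0) on ℓ with direction v = (3, 5, -3): w = P − (4, 8, 0) = (4, -14, -2), and w × v = (52, 6, 62).
Distance = |w × v| / |v| = √6584 / √43 ≈ 12.374.

12.374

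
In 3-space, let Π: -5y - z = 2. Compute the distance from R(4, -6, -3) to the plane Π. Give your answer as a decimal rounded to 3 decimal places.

6.080

n·R − d = (0)·(4) + (-5)·(-6) + (-1)·(-3) − 2 = 31; |n| = √26.
Distance = |31| / √26 = 31/√26 ≈ 6.080.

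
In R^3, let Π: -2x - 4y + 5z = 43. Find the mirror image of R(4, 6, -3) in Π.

λ = (n·R − d)/|n|² = (-47 − 43)/45 = -2.
Reflection = R − 2λn = (4, 6, -3) − (-4)·(-2, -4, 5) = (-4, -10, 17).

(-4, -10, 17)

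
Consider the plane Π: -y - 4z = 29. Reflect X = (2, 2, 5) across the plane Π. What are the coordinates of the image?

(2, -4, -19)

λ = (n·X − d)/|n|² = (-22 − 29)/17 = -3.
Reflection = X − 2λn = (2, 2, 5) − (-6)·(0, -1, -4) = (2, -4, -19).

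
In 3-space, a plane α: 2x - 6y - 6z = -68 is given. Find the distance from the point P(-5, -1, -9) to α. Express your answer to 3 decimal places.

n·P − d = (2)·(-5) + (-6)·(-1) + (-6)·(-9) − (-68) = 118; |n| = √76.
Distance = |118| / √76 = 118/√76 ≈ 13.536.

13.536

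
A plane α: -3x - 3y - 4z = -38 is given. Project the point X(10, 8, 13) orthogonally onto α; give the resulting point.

(4, 2, 5)

Foot = X − λn with λ = (n·X − d)/|n|² = (-106 − (-38))/34 = -2.
Foot = (10, 8, 13) − (-2)·(-3, -3, -4) = (4, 2, 5).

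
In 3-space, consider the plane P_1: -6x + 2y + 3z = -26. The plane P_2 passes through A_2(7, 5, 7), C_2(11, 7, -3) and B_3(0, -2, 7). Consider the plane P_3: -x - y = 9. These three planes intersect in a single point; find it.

(-2, -7, -8)

A_2C_2 = (4, 2, -10), A_2B_3 = (-7, -7, 0); a normal to P_2 is A_2C_2 × A_2B_3 = (-70, 70, -14).
Using A_2: P_2 has equation -70x + 70y - 14z = -238.
Solving the 3×3 linear system -6x + 2y + 3z = -26, -70x + 70y - 14z = -238, -x - y = 9 (e.g. by elimination or Cramer's rule, determinant = 532) gives (-2, -7, -8).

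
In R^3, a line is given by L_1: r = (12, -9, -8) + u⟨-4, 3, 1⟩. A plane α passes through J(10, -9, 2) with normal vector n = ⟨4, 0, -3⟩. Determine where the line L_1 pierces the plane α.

(4, -3, -6)

α: n·r = n·J gives 4x - 3z = 34.
Substitute r = (12, -9, -8) + t(-4, 3, 1) into the plane: 72 + (-19)t = 34, so t = 2.
Intersection: (12, -9, -8) + 2·(-4, 3, 1) = (4, -3, -6).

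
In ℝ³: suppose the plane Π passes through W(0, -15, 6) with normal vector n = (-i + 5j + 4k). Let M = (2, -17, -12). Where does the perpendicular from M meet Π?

Π: n·r = n·W gives -x + 5y + 4z = -51.
Foot = M − λn with λ = (n·M − d)/|n|² = (-135 − (-51))/42 = -2.
Foot = (2, -17, -12) − (-2)·(-1, 5, 4) = (0, -7, -4).

(0, -7, -4)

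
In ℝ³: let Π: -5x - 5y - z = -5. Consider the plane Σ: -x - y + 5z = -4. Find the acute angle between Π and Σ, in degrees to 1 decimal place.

82.3

cos θ = |n₁·n₂| / (|n₁||n₂|) = |5| / (√51 · √27).
θ = arccos(0.13474) ≈ 82.3°.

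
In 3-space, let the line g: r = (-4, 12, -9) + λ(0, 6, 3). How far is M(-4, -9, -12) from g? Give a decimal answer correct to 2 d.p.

Taking (-4, 12, -9) on g with direction v = (0, 6, 3): w = M − (-4, 12, -9) = (0, -21, -3), and w × v = (-45, 0, 0).
Distance = |w × v| / |v| = √2025 / √45 ≈ 6.71.

6.71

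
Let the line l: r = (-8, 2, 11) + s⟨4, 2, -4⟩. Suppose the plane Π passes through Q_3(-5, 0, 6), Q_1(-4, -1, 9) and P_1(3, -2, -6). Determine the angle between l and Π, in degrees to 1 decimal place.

Q_3Q_1 = (1, -1, 3), Q_3P_1 = (8, -2, -12); a normal to Π is Q_3Q_1 × Q_3P_1 = (18, 36, 6).
Using Q_3: Π has equation 18x + 36y + 6z = -54.
sin θ = |n·v| / (|n||v|) = |120| / (√1656 · √36) = 0.49147.
θ ≈ 29.4°.

29.4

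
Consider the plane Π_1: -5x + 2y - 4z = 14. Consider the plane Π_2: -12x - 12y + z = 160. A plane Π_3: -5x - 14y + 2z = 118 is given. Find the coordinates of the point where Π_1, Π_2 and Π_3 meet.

Solving the 3×3 linear system -5x + 2y - 4z = 14, -12x - 12y + z = 160, -5x - 14y + 2z = 118 (e.g. by elimination or Cramer's rule, determinant = -344) gives (-8, -5, 4).

(-8, -5, 4)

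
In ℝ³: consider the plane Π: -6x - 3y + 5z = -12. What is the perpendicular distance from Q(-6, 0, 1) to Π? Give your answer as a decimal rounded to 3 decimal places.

6.335

n·Q − d = (-6)·(-6) + (-3)·(0) + (5)·(1) − (-12) = 53; |n| = √70.
Distance = |53| / √70 = 53/√70 ≈ 6.335.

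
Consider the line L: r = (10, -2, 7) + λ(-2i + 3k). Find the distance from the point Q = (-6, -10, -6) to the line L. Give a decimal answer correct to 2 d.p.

Taking (10, -2, 7) on L with direction v = (-2, 0, 3): w = Q − (10, -2, 7) = (-16, -8, -13), and w × v = (-24, 74, -16).
Distance = |w × v| / |v| = √6308 / √13 ≈ 22.03.

22.03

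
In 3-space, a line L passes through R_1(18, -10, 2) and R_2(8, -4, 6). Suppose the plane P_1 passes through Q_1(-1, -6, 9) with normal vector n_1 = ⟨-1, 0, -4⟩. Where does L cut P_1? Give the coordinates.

A direction vector for L is R_2 − R_1 = (-10, 6, 4).
P_1: n_1·r = n_1·Q_1 gives -x - 4z = -35.
Substitute r = (18, -10, 2) + t(-10, 6, 4) into the plane: -26 + (-6)t = -35, so t = 3/2.
Intersection: (18, -10, 2) + (3/2)·(-10, 6, 4) = (3, -1, 8).

(3, -1, 8)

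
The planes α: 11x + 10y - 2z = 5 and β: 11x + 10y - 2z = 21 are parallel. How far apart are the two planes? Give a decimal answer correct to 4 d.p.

1.0667

Same normal n = (11, 10, -2) with |n| = √225; distance = |5 − 21| / |n| = 16/√225 ≈ 1.0667.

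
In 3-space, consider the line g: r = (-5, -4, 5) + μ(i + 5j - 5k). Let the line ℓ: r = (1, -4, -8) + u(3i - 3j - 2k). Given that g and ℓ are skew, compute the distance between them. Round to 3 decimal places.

Common perpendicular direction n = (1, 5, -5) × (3, -3, -2) = (-25, -13, -18).
With w = (1, -4, -8) − (-5, -4, 5) = (6, 0, -13), w · n = 84.
Distance = |w · n| / |n| = |84| / √1118 ≈ 2.512.

2.512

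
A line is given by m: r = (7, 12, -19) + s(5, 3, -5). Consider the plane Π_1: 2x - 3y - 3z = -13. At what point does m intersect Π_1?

Substitute r = (7, 12, -19) + t(5, 3, -5) into the plane: 35 + 16t = -13, so t = -3.
Intersection: (7, 12, -19) + (-3)·(5, 3, -5) = (-8, 3, -4).

(-8, 3, -4)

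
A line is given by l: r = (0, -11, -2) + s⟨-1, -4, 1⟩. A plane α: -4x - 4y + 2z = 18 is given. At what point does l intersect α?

(1, -7, -3)

Substitute r = (0, -11, -2) + t(-1, -4, 1) into the plane: 40 + 22t = 18, so t = -1.
Intersection: (0, -11, -2) + (-1)·(-1, -4, 1) = (1, -7, -3).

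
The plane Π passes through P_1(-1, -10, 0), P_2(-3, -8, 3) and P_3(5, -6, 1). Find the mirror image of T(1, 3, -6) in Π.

(9, -13, 10)

P_1P_2 = (-2, 2, 3), P_1P_3 = (6, 4, 1); a normal to Π is P_1P_2 × P_1P_3 = (-10, 20, -20).
Using P_1: Π has equation -10x + 20y - 20z = -190.
λ = (n·T − d)/|n|² = (170 − (-190))/900 = 2/5.
Reflection = T − 2λn = (1, 3, -6) − (4/5)·(-10, 20, -20) = (9, -13, 10).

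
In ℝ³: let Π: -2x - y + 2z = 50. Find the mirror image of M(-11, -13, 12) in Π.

λ = (n·M − d)/|n|² = (59 − 50)/9 = 1.
Reflection = M − 2λn = (-11, -13, 12) − 2·(-2, -1, 2) = (-7, -11, 8).

(-7, -11, 8)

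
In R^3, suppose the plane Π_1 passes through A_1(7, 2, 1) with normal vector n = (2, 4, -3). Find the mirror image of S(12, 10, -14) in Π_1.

(0, -14, 4)

Π_1: n·r = n·A_1 gives 2x + 4y - 3z = 19.
λ = (n·S − d)/|n|² = (106 − 19)/29 = 3.
Reflection = S − 2λn = (12, 10, -14) − 6·(2, 4, -3) = (0, -14, 4).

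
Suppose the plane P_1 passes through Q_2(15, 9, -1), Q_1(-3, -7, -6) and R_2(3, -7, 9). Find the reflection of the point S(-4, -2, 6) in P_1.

(6, -12, 2)

Q_2Q_1 = (-18, -16, -5), Q_2R_2 = (-12, -16, 10); a normal to P_1 is Q_2Q_1 × Q_2R_2 = (-240, 240, 96).
Using Q_2: P_1 has equation -240x + 240y + 96z = -1536.
λ = (n·S − d)/|n|² = (1056 − (-1536))/124416 = 1/48.
Reflection = S − 2λn = (-4, -2, 6) − (1/24)·(-240, 240, 96) = (6, -12, 2).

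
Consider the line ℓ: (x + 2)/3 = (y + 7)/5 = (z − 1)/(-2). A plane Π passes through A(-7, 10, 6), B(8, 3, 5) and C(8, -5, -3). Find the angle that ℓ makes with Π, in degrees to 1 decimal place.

ℓ has direction (3, 5, -2) through (-2, -7, 1).
AB = (15, -7, -1), AC = (15, -15, -9); a normal to Π is AB × AC = (48, 120, -120).
Using A: Π has equation 48x + 120y - 120z = 144.
sin θ = |n·v| / (|n||v|) = |984| / (√31104 · √38) = 0.90510.
θ ≈ 64.8°.

64.8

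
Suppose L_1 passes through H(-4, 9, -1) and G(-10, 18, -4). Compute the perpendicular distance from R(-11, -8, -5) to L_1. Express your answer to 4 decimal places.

A direction vector for L_1 is G − H = (-6, 9, -3).
Taking (-4, 9, -1) on L_1 with direction v = (-6, 9, -3): w = R − (-4, 9, -1) = (-7, -17, -4), and w × v = (87, 3, -165).
Distance = |w × v| / |v| = √34803 / √126 ≈ 16.6197.

16.6197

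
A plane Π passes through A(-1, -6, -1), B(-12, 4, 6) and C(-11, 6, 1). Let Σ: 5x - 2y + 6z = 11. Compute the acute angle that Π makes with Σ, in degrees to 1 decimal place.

AB = (-11, 10, 7), AC = (-10, 12, 2); a normal to Π is AB × AC = (-64, -48, -32).
Using A: Π has equation -64x - 48y - 32z = 384.
cos θ = |n₁·n₂| / (|n₁||n₂|) = |-416| / (√7424 · √65).
θ = arccos(0.59885) ≈ 53.2°.

53.2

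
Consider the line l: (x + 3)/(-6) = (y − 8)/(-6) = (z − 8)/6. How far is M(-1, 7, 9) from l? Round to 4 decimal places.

2.4495

l has direction (-6, -6, 6) through (-3, 8, 8).
Taking (-3, 8, 8) on l with direction v = (-6, -6, 6): w = M − (-3, 8, 8) = (2, -1, 1), and w × v = (0, -18, -18).
Distance = |w × v| / |v| = √648 / √108 ≈ 2.4495.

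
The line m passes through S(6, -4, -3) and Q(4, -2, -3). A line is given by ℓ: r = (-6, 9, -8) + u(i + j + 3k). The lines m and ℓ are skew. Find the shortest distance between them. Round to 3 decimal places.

A direction vector for m is Q − S = (-2, 2, 0).
Common perpendicular direction n = (-2, 2, 0) × (1, 1, 3) = (6, 6, -4).
With w = (-6, 9, -8) − (6, -4, -3) = (-12, 13, -5), w · n = 26.
Distance = |w · n| / |n| = |26| / √88 ≈ 2.772.

2.772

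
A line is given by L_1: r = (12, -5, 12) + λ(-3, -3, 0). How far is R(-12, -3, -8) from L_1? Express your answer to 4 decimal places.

27.1662

Taking (12, -5, 12) on L_1 with direction v = (-3, -3, 0): w = R − (12, -5, 12) = (-24, 2, -20), and w × v = (-60, 60, 78).
Distance = |w × v| / |v| = √13284 / √18 ≈ 27.1662.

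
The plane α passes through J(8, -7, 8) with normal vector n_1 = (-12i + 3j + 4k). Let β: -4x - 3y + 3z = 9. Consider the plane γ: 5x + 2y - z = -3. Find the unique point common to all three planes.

α: n_1·r = n_1·J gives -12x + 3y + 4z = -85.
Solving the 3×3 linear system -12x + 3y + 4z = -85, -4x - 3y + 3z = 9, 5x + 2y - z = -3 (e.g. by elimination or Cramer's rule, determinant = 97) gives (3, -11, -4).

(3, -11, -4)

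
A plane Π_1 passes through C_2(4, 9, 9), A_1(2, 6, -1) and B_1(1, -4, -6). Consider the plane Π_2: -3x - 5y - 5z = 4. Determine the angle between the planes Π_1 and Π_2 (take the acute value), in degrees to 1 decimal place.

C_2A_1 = (-2, -3, -10), C_2B_1 = (-3, -13, -15); a normal to Π_1 is C_2A_1 × C_2B_1 = (-85, 0, 17).
Using C_2: Π_1 has equation -85x + 17z = -187.
cos θ = |n₁·n₂| / (|n₁||n₂|) = |170| / (√7514 · √59).
θ = arccos(0.25532) ≈ 75.2°.

75.2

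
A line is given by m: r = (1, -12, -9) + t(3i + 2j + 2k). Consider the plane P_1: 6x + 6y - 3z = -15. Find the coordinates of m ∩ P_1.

Substitute r = (1, -12, -9) + t(3, 2, 2) into the plane: -39 + 24t = -15, so t = 1.
Intersection: (1, -12, -9) + 1·(3, 2, 2) = (4, -10, -7).

(4, -10, -7)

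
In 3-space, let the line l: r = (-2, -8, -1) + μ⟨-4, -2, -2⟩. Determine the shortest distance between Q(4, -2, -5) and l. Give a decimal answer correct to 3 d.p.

7.439

Taking (-2, -8, -1) on l with direction v = (-4, -2, -2): w = Q − (-2, -8, -1) = (6, 6, -4), and w × v = (-20, 28, 12).
Distance = |w × v| / |v| = √1328 / √24 ≈ 7.439.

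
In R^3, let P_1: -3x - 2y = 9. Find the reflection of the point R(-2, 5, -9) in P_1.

(-8, 1, -9)

λ = (n·R − d)/|n|² = (-4 − 9)/13 = -1.
Reflection = R − 2λn = (-2, 5, -9) − (-2)·(-3, -2, 0) = (-8, 1, -9).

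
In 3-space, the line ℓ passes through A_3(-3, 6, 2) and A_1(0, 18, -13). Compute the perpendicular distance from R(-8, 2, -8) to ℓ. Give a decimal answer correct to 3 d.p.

A direction vector for ℓ is A_1 − A_3 = (3, 12, -15).
Taking (-3, 6, 2) on ℓ with direction v = (3, 12, -15): w = R − (-3, 6, 2) = (-5, -4, -10), and w × v = (180, -105, -48).
Distance = |w × v| / |v| = √45729 / √378 ≈ 10.999.

10.999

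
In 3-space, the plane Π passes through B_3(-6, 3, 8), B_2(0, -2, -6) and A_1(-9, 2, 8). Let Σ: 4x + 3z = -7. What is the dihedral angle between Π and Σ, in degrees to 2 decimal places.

B_3B_2 = (6, -5, -14), B_3A_1 = (-3, -1, 0); a normal to Π is B_3B_2 × B_3A_1 = (-14, 42, -21).
Using B_3: Π has equation -14x + 42y - 21z = 42.
cos θ = |n₁·n₂| / (|n₁||n₂|) = |-119| / (√2401 · √25).
θ = arccos(0.48571) ≈ 60.94°.

60.94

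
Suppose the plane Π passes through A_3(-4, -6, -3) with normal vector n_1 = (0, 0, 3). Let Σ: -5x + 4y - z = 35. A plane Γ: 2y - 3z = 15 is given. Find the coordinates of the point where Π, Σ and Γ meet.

(-4, 3, -3)

Π: n_1·r = n_1·A_3 gives 3z = -9.
Solving the 3×3 linear system 3z = -9, -5x + 4y - z = 35, 2y - 3z = 15 (e.g. by elimination or Cramer's rule, determinant = -30) gives (-4, 3, -3).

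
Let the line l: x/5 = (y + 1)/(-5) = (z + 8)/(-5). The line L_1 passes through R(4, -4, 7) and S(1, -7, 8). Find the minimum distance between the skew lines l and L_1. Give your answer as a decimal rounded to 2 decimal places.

l has direction (5, -5, -5) through (0, -1, -8).
A direction vector for L_1 is S − R = (-3, -3, 1).
Common perpendicular direction n = (5, -5, -5) × (-3, -3, 1) = (-20, 10, -30).
With w = (4, -4, 7) − (0, -1, -8) = (4, -3, 15), w · n = -560.
Distance = |w · n| / |n| = |-560| / √1400 ≈ 14.97.

14.97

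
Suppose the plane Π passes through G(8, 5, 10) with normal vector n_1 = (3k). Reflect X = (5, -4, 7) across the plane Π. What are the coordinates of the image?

(5, -4, 13)

Π: n_1·r = n_1·G gives 3z = 30.
λ = (n·X − d)/|n|² = (21 − 30)/9 = -1.
Reflection = X − 2λn = (5, -4, 7) − (-2)·(0, 0, 3) = (5, -4, 13).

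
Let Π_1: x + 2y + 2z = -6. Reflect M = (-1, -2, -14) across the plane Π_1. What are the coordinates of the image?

(5, 10, -2)

λ = (n·M − d)/|n|² = (-33 − (-6))/9 = -3.
Reflection = M − 2λn = (-1, -2, -14) − (-6)·(1, 2, 2) = (5, 10, -2).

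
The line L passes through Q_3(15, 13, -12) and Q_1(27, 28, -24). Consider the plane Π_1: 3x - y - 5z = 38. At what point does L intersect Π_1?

A direction vector for L is Q_1 − Q_3 = (12, 15, -12).
Substitute r = (15, 13, -12) + t(12, 15, -12) into the plane: 92 + 81t = 38, so t = -2/3.
Intersection: (15, 13, -12) + (-2/3)·(12, 15, -12) = (7, 3, -4).

(7, 3, -4)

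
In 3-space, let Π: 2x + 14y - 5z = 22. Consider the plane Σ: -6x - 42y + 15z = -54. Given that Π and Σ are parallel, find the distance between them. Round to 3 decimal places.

0.267

Rescale Σ by 1/(-3): 2x + 14y - 5z = 18. Then distance = |22 − 18| / √225 ≈ 0.267.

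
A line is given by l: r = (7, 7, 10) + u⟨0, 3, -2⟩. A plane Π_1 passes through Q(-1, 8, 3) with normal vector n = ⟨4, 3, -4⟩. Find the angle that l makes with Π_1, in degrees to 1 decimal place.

47.4

Π_1: n·r = n·Q gives 4x + 3y - 4z = 8.
sin θ = |n·v| / (|n||v|) = |17| / (√41 · √13) = 0.73635.
θ ≈ 47.4°.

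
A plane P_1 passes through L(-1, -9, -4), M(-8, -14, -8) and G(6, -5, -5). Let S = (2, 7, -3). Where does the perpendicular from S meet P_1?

(8, -3, -1)

LM = (-7, -5, -4), LG = (7, 4, -1); a normal to P_1 is LM × LG = (21, -35, 7).
Using L: P_1 has equation 21x - 35y + 7z = 266.
Foot = S − λn with λ = (n·S − d)/|n|² = (-224 − 266)/1715 = -2/7.
Foot = (2, 7, -3) − (-2/7)·(21, -35, 7) = (8, -3, -1).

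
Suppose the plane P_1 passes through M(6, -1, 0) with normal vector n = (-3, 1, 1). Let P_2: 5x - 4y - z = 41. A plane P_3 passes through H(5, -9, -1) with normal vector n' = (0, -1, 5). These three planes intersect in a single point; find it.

P_1: n·r = n·M gives -3x + y + z = -19.
P_3: n'·r = n'·H gives -y + 5z = 4.
Solving the 3×3 linear system -3x + y + z = -19, 5x - 4y - z = 41, -y + 5z = 4 (e.g. by elimination or Cramer's rule, determinant = 33) gives (5, -4, 0).

(5, -4, 0)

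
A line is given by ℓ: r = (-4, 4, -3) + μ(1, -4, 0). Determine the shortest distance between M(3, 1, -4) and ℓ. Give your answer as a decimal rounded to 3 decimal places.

Taking (-4, 4, -3) on ℓ with direction v = (1, -4, 0): w = M − (-4, 4, -3) = (7, -3, -1), and w × v = (-4, -1, -25).
Distance = |w × v| / |v| = √642 / √17 ≈ 6.145.

6.145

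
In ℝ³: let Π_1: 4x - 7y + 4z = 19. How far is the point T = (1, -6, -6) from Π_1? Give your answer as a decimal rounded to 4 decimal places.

n·T − d = (4)·(1) + (-7)·(-6) + (4)·(-6) − 19 = 3; |n| = √81.
Distance = |3| / √81 = 3/√81 ≈ 0.3333.

0.3333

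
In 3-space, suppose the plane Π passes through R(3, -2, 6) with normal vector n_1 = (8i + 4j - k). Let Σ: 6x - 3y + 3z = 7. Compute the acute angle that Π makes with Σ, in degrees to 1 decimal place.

60.1

Π: n_1·r = n_1·R gives 8x + 4y - z = 10.
cos θ = |n₁·n₂| / (|n₁||n₂|) = |33| / (√81 · √54).
θ = arccos(0.49897) ≈ 60.1°.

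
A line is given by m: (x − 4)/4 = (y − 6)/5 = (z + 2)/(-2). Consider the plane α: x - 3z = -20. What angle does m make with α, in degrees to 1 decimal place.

28.1

m has direction (4, 5, -2) through (4, 6, -2).
sin θ = |n·v| / (|n||v|) = |10| / (√10 · √45) = 0.47140.
θ ≈ 28.1°.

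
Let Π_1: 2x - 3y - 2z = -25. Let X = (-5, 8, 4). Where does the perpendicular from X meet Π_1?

Foot = X − λn with λ = (n·X − d)/|n|² = (-42 − (-25))/17 = -1.
Foot = (-5, 8, 4) − (-1)·(2, -3, -2) = (-3, 5, 2).

(-3, 5, 2)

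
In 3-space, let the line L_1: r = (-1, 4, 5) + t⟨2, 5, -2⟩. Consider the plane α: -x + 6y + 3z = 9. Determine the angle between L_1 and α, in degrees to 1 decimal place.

34.4

sin θ = |n·v| / (|n||v|) = |22| / (√46 · √33) = 0.56466.
θ ≈ 34.4°.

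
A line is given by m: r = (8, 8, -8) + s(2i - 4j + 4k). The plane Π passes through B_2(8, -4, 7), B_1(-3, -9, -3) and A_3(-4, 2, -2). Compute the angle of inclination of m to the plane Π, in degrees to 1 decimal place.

22.4

B_2B_1 = (-11, -5, -10), B_2A_3 = (-12, 6, -9); a normal to Π is B_2B_1 × B_2A_3 = (105, 21, -126).
Using B_2: Π has equation 105x + 21y - 126z = -126.
sin θ = |n·v| / (|n||v|) = |-378| / (√27342 · √36) = 0.38100.
θ ≈ 22.4°.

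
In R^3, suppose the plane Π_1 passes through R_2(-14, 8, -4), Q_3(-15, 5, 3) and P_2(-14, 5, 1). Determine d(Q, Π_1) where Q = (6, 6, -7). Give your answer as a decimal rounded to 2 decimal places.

R_2Q_3 = (-1, -3, 7), R_2P_2 = (0, -3, 5); a normal to Π_1 is R_2Q_3 × R_2P_2 = (6, 5, 3).
Using R_2: Π_1 has equation 6x + 5y + 3z = -56.
n·Q − d = (6)·(6) + (5)·(6) + (3)·(-7) − (-56) = 101; |n| = √70.
Distance = |101| / √70 = 101/√70 ≈ 12.07.

12.07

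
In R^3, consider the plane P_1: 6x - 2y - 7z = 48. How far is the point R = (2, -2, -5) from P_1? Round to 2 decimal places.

n·R − d = (6)·(2) + (-2)·(-2) + (-7)·(-5) − 48 = 3; |n| = √89.
Distance = |3| / √89 = 3/√89 ≈ 0.32.

0.32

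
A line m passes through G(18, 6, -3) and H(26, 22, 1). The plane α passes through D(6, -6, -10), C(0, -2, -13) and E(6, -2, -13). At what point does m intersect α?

A direction vector for m is H − G = (8, 16, 4).
DC = (-6, 4, -3), DE = (0, 4, -3); a normal to α is DC × DE = (0, -18, -24).
Using D: α has equation -18y - 24z = 348.
Substitute r = (18, 6, -3) + t(8, 16, 4) into the plane: -36 + (-384)t = 348, so t = -1.
Intersection: (18, 6, -3) + (-1)·(8, 16, 4) = (10, -10, -7).

(10, -10, -7)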